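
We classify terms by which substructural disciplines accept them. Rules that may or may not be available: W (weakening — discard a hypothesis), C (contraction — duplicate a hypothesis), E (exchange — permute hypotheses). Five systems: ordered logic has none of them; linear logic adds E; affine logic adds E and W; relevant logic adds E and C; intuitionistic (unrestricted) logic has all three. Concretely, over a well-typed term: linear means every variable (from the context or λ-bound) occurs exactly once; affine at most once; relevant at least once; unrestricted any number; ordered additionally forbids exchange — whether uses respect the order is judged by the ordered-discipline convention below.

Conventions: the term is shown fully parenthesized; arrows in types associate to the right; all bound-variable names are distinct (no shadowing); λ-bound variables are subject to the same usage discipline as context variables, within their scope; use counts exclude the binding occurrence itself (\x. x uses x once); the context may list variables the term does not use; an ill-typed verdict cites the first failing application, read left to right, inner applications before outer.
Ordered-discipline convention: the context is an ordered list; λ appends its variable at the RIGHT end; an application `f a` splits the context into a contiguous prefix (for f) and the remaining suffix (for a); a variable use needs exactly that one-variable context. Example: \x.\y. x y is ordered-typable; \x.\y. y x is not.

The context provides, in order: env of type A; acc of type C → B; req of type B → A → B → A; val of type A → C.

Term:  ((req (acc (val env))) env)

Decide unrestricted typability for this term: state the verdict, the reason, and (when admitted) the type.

yes — typability at B → A is all that's needed; term : B → A
variable uses: env: 2; acc: 1; req: 1; val: 1
order of uses: req, acc, val, env, env
typing: well-typed — term : B → A
per-discipline verdicts: ordered ✗ · linear ✗ · affine ✗ · relevant ✓ · unrestricted ✓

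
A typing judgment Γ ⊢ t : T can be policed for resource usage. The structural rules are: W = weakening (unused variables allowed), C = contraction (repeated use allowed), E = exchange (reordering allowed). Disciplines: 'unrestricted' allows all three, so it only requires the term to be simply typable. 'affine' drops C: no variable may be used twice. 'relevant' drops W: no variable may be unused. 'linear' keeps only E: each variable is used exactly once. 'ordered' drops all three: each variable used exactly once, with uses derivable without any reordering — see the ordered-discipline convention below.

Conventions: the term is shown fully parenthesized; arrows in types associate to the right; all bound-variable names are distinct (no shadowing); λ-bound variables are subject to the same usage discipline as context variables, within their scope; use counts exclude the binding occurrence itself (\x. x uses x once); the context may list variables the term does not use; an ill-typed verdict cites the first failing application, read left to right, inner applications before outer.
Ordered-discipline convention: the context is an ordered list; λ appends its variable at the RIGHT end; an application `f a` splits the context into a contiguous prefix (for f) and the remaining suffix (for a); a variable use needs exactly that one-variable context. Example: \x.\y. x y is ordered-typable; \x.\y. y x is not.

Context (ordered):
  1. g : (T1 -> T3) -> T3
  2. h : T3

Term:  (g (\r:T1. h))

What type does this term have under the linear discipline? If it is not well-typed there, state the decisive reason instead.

not well-typed under linear — needs weakening: r unused
counts: g ×1, h ×1, r (λ-bound) ×0
use order (left to right): g, h
typing: ✓ — T3
across the five disciplines: ordered ✗; linear ✗; affine ✓; relevant ✗; unrestricted ✓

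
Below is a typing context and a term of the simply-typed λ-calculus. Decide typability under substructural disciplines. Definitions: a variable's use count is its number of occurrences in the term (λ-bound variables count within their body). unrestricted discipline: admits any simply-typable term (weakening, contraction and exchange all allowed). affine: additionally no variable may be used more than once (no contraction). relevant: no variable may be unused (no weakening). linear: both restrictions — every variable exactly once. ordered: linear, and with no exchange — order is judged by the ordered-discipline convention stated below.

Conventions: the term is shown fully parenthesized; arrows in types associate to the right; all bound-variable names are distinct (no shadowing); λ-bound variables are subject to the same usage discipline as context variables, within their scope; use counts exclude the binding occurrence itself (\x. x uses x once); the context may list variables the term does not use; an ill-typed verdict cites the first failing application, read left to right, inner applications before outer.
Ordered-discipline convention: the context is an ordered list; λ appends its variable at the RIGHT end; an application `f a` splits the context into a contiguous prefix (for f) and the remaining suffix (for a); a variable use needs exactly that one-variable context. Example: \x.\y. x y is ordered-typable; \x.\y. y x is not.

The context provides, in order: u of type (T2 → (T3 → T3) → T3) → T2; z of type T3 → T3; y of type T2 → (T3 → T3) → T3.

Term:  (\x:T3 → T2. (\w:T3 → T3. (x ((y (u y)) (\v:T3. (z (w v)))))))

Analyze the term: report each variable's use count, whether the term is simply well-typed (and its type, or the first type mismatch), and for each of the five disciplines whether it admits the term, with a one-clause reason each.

usage: u: 1×; z: 1×; y: 2×; x (bound): 1×; w (bound): 1×; v (bound): 1×
uses in reading order: x, y, u, y, z, w, v
typing: well-typed — term : (T3 → T2) → (T3 → T3) → T2
ordered: ✗, repeated use of y ×2
linear: ✗, repeated use of y ×2
affine: ✗, repeated use of y ×2
relevant: ✓, every one of u, z, y, x, w, v appears
unrestricted: ✓, well-typed at (T3 → T2) → (T3 → T3) → T2; no restrictions here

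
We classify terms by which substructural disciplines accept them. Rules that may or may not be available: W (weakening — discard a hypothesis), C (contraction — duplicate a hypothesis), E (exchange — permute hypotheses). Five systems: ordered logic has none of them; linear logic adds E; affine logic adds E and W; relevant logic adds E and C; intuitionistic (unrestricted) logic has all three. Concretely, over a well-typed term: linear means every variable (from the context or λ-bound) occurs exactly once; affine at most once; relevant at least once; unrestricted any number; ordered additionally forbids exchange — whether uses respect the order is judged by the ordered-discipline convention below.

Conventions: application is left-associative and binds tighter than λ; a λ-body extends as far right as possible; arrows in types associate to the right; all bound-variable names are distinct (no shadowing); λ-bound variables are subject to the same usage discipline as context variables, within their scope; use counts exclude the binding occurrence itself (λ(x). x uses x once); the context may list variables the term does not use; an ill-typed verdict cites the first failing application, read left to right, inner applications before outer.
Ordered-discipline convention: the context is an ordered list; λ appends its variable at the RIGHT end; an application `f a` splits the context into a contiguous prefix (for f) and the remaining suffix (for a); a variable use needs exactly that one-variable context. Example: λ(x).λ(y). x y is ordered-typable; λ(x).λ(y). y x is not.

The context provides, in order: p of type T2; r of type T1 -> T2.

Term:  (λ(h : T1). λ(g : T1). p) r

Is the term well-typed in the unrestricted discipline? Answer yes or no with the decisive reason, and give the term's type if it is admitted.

no — a type mismatch blocks all five
variable uses: p: 1; r: 1; h [bound]: 0; g [bound]: 0
left-to-right use order: p, r
typing: ill-typed: argument of type T1 -> T2 where T1 is required
across the five disciplines: ordered ✗ · linear ✗ · affine ✗ · relevant ✗ · unrestricted ✗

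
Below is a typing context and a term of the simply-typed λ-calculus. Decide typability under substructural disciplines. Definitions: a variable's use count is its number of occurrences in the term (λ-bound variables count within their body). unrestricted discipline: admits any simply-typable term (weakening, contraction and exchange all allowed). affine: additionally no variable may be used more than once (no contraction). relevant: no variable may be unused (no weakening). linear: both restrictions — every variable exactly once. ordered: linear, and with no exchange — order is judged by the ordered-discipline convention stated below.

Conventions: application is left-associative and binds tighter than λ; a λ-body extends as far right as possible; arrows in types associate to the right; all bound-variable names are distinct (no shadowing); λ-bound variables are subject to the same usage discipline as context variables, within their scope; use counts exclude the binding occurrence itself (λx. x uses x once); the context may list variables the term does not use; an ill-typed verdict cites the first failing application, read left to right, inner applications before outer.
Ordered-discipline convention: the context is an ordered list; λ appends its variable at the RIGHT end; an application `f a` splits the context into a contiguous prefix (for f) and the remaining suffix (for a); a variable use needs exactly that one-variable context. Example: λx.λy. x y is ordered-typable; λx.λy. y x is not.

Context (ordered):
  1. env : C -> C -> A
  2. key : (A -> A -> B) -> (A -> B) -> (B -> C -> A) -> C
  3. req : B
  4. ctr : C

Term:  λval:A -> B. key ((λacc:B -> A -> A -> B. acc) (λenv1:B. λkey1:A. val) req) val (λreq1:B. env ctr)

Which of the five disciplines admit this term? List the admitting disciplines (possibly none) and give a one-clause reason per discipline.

admitted in: unrestricted
variable uses: env=1, key=1, req=1, ctr=1, val [bound]=2, acc [bound]=1, env1 [bound]=0, key1 [bound]=0, req1 [bound]=0
left-to-right use order: key, acc, val, req, val, env, ctr
typing: well-typed at (A -> B) -> C
ordered: ✗ — needs contraction — val ×2; unused: env1, key1, req1 — weakening required
linear: ✗ — needs contraction — val ×2; unused: env1, key1, req1 — weakening required
affine: ✗ — needs contraction — val ×2
relevant: ✗ — unused: env1, key1, req1 — weakening required
unrestricted: ✓ — simply typable at (A -> B) -> C; W, C, E all held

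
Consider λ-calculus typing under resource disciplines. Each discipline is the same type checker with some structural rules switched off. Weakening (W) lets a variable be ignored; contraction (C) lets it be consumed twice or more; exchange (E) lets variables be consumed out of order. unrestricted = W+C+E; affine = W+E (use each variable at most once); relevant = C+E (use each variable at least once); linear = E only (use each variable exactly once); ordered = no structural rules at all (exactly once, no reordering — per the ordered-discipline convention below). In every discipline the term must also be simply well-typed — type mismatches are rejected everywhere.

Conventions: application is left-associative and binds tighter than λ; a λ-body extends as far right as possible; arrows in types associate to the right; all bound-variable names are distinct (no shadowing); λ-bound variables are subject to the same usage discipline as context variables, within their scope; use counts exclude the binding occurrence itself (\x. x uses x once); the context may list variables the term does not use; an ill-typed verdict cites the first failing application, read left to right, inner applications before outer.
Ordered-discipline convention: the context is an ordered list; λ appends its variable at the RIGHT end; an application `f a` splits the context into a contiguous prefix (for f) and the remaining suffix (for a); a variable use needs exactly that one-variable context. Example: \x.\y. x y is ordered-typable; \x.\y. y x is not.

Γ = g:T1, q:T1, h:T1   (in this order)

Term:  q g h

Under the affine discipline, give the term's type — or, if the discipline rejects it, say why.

not well-typed under affine — not simply typable
usage: g ×1; q ×1; h ×1
use order (left to right): q, g, h
typing: ill-typed: non-function type T1 applied to an argument
all disciplines: ordered ✗ · linear ✗ · affine ✗ · relevant ✗ · unrestricted ✗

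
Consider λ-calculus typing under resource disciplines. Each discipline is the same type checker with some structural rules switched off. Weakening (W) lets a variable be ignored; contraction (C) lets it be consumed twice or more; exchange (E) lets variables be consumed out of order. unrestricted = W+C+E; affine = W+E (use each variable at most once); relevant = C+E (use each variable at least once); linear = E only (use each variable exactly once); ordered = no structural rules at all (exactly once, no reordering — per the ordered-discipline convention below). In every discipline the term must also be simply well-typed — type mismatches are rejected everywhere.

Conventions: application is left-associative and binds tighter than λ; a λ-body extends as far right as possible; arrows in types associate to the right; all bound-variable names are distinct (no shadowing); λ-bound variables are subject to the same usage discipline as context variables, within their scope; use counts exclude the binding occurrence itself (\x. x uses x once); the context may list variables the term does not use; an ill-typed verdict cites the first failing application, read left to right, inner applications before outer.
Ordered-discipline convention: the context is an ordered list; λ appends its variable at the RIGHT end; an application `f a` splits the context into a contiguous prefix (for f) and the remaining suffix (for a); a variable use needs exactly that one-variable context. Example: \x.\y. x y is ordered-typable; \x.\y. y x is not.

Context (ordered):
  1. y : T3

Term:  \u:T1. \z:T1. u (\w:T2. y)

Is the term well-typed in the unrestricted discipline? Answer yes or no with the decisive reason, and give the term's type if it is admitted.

no — not simply typable
use counts: y=1, u (bound)=1, z (bound)=0, w (bound)=0
order of uses: u, y
typing: ill-typed: non-function type T1 applied to an argument
all disciplines: ordered ✗, linear ✗, affine ✗, relevant ✗, unrestricted ✗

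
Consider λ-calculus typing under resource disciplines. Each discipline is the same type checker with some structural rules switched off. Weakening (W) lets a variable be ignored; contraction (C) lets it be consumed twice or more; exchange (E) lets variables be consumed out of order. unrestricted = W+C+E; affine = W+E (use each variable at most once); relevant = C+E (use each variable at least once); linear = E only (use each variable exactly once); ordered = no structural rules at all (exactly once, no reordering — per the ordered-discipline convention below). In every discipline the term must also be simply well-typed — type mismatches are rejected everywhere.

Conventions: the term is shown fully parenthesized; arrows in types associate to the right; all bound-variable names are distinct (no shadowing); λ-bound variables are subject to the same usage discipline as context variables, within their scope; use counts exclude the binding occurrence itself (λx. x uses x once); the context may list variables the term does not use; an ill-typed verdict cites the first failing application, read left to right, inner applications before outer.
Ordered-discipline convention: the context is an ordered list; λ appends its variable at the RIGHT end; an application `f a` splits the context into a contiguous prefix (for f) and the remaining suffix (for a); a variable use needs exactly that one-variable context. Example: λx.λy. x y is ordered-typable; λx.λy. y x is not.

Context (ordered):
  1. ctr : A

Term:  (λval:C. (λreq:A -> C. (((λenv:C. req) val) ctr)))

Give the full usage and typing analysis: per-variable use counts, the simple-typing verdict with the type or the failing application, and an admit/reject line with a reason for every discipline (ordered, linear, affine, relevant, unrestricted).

variable uses: ctr ×1, val (λ-bound) ×1, req (λ-bound) ×1, env (λ-bound) ×0
uses in reading order: req, val, ctr
typing: the term checks, with type C -> (A -> C) -> C
ordered: ✗ — needs weakening: env unused
linear: ✗ — needs weakening: env unused
affine: ✓ — none of ctr, val, req, env used more than once
relevant: ✗ — needs weakening: env unused
unrestricted: ✓ — type-checks (C -> (A -> C) -> C) and nothing is barred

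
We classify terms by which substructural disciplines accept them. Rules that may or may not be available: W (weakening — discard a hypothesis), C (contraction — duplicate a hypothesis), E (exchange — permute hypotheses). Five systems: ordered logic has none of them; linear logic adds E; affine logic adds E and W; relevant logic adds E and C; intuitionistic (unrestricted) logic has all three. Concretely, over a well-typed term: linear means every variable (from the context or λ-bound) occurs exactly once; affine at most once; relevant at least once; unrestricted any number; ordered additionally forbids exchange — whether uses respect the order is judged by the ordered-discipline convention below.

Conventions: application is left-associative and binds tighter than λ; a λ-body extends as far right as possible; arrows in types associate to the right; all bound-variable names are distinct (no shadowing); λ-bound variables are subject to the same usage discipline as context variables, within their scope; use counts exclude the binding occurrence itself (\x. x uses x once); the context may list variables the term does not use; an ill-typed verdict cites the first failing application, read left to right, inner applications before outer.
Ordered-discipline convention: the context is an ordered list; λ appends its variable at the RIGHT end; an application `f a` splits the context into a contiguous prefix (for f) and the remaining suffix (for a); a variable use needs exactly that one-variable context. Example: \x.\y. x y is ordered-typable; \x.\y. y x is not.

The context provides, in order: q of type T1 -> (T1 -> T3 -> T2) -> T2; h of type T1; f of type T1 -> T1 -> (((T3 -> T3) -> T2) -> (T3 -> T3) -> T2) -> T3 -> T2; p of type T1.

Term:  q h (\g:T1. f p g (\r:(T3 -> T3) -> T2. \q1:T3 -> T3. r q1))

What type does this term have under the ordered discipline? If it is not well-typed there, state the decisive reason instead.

term : T2
use counts: q: 1; h: 1; f: 1; p: 1; g (λ-bound): 1; r (λ-bound): 1; q1 (λ-bound): 1
uses in reading order: q, h, f, p, g, r, q1
typing: ✓ — T2
per-discipline verdicts: ordered ✓ | linear ✓ | affine ✓ | relevant ✓ | unrestricted ✓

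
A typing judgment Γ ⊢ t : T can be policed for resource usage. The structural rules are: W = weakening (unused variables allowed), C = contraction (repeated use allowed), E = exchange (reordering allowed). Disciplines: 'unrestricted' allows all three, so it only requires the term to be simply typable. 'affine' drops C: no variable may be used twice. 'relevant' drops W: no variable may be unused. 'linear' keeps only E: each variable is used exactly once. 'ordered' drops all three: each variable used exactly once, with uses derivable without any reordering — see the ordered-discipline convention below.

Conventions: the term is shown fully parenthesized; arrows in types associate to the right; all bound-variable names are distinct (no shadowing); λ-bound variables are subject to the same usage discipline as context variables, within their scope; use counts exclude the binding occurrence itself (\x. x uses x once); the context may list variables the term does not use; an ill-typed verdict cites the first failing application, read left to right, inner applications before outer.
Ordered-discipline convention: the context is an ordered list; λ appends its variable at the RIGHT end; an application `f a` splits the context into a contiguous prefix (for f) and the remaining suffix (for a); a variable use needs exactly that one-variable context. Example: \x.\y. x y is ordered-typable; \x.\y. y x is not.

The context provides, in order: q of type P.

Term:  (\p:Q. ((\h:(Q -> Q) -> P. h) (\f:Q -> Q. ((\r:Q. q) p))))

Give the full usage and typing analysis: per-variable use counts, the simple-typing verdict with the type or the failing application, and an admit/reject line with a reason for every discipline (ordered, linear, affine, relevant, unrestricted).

counts: q ×1, p (λ-bound) ×1, h (λ-bound) ×1, f (λ-bound) ×0, r (λ-bound) ×0
uses in reading order: h, q, p
typing: well-typed — term : Q -> (Q -> Q) -> P
ordered: ✗, needs weakening: f, r unused
linear: ✗, needs weakening: f, r unused
affine: ✓, q, p, h, f, r: no repeats, contraction unneeded
relevant: ✗, needs weakening: f, r unused
unrestricted: ✓, type-checks (Q -> (Q -> Q) -> P) and nothing is barred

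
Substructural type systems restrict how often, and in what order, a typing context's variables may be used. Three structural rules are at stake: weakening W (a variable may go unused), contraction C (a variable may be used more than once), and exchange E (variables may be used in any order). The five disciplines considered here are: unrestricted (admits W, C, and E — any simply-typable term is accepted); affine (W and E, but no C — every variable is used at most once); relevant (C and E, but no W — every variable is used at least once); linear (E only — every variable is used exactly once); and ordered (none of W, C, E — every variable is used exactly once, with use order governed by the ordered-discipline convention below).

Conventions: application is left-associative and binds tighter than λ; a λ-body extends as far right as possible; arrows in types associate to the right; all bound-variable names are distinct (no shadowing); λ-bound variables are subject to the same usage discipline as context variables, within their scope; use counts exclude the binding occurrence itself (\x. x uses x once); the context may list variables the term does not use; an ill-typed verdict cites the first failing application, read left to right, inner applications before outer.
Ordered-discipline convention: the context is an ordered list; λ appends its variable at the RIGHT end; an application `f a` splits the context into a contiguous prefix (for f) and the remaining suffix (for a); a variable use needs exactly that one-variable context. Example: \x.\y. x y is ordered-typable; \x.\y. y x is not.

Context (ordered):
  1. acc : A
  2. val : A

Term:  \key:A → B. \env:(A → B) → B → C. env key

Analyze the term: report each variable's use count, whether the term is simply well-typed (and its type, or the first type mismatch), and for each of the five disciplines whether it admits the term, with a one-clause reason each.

use counts: acc: 0, val: 0, key [bound]: 1, env [bound]: 1
order of uses: env, key
typing: the term checks, with type (A → B) → ((A → B) → B → C) → B → C
ordered: ✗, acc, val left unused
linear: ✗, acc, val left unused
affine: ✓, no duplicate uses among acc, val, key, env
relevant: ✗, acc, val left unused
unrestricted: ✓, typability at (A → B) → ((A → B) → B → C) → B → C is all that's needed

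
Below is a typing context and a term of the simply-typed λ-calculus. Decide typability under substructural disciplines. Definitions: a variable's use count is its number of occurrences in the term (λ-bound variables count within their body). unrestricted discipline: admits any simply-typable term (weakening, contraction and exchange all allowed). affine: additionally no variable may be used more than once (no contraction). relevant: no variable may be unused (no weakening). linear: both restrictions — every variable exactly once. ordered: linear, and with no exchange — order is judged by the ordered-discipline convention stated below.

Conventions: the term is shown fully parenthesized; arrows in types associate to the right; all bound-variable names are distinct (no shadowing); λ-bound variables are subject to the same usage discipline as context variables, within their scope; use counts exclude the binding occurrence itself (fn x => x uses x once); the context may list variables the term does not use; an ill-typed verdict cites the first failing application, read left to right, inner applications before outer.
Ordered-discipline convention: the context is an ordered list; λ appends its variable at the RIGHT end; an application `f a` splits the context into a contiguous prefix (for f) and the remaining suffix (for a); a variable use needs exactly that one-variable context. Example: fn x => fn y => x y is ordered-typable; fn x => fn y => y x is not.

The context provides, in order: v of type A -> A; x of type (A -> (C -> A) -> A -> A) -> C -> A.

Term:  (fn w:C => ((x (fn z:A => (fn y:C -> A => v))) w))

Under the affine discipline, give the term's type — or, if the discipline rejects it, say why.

term : C -> A
use counts: v: 1; x: 1; w (λ-bound): 1; z (λ-bound): 0; y (λ-bound): 0
order of uses: x, v, w
typing: well-typed at C -> A
summary: ordered ✗ · linear ✗ · affine ✓ · relevant ✗ · unrestricted ✓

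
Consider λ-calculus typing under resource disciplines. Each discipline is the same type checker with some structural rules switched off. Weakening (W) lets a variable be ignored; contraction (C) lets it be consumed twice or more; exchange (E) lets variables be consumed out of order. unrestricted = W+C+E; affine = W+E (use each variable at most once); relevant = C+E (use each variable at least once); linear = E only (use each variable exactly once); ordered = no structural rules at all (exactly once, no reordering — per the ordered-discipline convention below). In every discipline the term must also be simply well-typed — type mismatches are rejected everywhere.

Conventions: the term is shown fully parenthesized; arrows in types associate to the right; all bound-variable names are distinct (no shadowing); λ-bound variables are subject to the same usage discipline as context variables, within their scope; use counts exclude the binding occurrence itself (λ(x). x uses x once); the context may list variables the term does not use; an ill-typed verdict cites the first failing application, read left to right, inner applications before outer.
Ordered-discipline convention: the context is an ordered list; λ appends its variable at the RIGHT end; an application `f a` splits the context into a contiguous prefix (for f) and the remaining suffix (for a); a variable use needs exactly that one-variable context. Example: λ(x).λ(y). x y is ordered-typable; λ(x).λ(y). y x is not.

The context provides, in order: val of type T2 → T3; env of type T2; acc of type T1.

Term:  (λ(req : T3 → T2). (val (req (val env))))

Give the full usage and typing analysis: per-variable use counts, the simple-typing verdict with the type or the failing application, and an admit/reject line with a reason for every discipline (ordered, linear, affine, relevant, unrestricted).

counts: val=2, env=1, acc=0, req (bound)=1
uses in reading order: val, req, val, env
typing: the term checks, with type (T3 → T2) → T3
ordered ✗ (needs contraction — val ×2; acc never used (weakening))
linear ✗ (needs contraction — val ×2; acc never used (weakening))
affine ✗ (needs contraction — val ×2)
relevant ✗ (acc never used (weakening))
unrestricted ✓ (well-typed at (T3 → T2) → T3; no restrictions here)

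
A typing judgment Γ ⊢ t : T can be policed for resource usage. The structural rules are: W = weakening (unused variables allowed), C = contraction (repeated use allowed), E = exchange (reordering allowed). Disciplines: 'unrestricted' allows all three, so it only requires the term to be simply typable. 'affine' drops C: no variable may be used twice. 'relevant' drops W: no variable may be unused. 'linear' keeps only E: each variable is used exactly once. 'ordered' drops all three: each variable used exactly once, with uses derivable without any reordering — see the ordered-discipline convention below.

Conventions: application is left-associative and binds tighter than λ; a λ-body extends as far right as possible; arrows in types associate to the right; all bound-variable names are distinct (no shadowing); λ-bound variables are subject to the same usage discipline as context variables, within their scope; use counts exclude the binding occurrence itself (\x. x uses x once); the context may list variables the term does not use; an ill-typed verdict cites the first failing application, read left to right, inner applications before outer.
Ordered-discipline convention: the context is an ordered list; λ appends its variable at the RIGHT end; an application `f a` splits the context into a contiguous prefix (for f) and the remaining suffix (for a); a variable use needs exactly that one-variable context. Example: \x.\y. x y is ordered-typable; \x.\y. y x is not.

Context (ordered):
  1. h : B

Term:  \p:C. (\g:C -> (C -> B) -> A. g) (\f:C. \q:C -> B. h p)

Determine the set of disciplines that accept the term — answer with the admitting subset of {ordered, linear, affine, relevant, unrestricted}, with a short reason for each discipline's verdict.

accepted by: none
use counts: h: 1×, p (λ-bound): 1×, g (λ-bound): 1×, f (λ-bound): 0×, q (λ-bound): 0×
uses in reading order: g, h, p
typing: ill-typed: applying a non-function (B)
ordered: ✗, not simply typable
linear: ✗, fails simple typing
affine: ✗, a type mismatch blocks all five
relevant: ✗, the type mismatch rejects it
unrestricted: ✗, not simply typable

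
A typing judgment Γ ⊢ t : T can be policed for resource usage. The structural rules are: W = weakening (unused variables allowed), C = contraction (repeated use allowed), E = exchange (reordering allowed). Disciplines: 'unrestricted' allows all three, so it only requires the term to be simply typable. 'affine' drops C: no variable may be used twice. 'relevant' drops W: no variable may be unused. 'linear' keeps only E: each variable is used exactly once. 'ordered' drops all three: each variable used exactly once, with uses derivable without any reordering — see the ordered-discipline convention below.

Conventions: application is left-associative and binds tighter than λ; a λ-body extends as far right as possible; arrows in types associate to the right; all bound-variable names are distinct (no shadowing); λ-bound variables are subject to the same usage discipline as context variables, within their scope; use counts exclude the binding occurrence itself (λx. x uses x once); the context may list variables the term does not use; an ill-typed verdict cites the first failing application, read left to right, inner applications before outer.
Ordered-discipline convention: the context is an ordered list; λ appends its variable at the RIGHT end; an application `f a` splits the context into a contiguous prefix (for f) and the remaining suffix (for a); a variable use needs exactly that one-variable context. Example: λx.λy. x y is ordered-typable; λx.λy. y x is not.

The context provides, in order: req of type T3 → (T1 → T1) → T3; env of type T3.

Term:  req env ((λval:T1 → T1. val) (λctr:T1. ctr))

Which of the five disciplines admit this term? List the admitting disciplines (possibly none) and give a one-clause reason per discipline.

admitted by: ordered, linear, affine, relevant, unrestricted
use counts: req ×1; env ×1; val [bound] ×1; ctr [bound] ×1
uses in reading order: req, env, val, ctr
typing: ✓ — T3
ordered: ✓, req, env, val, ctr once each; derivable with no W/C/E
linear: ✓, req, env, val, ctr: one use apiece
affine: ✓, at most one use each (req, env, val, ctr)
relevant: ✓, at least one use each (req, env, val, ctr)
unrestricted: ✓, simply typable at T3; W, C, E all held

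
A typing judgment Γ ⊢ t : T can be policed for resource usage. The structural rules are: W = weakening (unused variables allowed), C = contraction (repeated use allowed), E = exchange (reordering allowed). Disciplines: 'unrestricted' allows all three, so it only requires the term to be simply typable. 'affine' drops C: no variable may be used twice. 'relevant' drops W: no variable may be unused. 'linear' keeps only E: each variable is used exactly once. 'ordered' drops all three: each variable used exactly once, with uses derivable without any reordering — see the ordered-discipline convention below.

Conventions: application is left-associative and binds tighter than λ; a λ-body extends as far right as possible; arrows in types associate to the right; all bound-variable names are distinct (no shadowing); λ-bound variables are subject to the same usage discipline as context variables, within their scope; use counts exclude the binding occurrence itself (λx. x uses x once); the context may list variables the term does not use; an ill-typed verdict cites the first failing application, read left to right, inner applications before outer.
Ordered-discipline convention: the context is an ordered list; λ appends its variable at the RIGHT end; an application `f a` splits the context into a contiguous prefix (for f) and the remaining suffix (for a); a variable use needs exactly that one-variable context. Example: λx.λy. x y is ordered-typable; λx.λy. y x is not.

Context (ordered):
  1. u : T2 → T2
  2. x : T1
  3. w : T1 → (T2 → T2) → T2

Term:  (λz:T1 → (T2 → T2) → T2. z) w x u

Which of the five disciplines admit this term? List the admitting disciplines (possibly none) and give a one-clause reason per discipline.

admitted in: linear, affine, relevant, unrestricted
variable uses: u: 1, x: 1, w: 1, z (λ-bound): 1
left-to-right use order: z, w, x, u
typing: well-typed — term : T2
ordered: ✗, use order z, w, x, u needs exchange
linear: ✓, each of u, x, w, z used exactly once
affine: ✓, none of u, x, w, z used more than once
relevant: ✓, at least one use each (u, x, w, z)
unrestricted: ✓, type-checks (T2) and nothing is barred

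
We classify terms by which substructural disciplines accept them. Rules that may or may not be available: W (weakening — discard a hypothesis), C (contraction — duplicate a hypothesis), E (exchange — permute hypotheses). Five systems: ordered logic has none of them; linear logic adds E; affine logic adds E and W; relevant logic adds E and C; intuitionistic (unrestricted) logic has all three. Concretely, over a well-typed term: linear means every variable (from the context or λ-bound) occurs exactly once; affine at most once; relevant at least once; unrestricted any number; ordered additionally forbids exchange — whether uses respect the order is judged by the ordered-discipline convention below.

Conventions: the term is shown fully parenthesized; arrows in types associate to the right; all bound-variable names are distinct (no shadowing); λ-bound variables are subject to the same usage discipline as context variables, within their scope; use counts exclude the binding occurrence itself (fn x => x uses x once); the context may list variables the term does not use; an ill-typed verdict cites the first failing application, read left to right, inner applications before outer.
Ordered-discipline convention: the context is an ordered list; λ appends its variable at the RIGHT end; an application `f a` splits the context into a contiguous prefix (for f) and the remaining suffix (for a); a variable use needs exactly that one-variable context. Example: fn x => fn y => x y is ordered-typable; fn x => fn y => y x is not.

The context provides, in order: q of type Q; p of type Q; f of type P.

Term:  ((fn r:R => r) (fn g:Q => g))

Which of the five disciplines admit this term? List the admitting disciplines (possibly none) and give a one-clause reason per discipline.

admitted by: none
variable uses: q: 0×, p: 0×, f: 0×, r (bound): 1×, g (bound): 1×
order of uses: r, g
typing: ill-typed: a function awaiting R gets Q → Q
ordered: ✗, fails simple typing
linear: ✗, a type mismatch blocks all five
affine: ✗, the type mismatch rejects it
relevant: ✗, not simply typable
unrestricted: ✗, fails simple typing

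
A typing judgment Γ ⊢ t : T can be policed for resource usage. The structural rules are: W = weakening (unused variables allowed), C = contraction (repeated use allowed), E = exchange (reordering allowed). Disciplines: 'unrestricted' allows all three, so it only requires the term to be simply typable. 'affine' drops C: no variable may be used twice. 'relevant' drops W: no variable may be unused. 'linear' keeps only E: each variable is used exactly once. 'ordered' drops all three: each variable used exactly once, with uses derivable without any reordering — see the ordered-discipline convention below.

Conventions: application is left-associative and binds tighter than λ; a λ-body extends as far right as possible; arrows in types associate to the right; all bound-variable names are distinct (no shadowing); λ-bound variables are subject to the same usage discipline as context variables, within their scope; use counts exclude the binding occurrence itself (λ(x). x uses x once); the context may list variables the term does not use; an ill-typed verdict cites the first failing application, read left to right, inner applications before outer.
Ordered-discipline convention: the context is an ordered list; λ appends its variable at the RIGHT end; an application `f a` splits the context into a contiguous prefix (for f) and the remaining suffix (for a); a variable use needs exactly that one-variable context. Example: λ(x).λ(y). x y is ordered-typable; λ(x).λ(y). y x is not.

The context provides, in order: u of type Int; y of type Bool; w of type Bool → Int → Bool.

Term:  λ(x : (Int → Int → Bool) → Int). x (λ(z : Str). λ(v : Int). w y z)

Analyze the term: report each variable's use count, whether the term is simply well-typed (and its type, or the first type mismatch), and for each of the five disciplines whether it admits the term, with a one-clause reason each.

usage: u ×0; y ×1; w ×1; x (λ-bound) ×1; z (λ-bound) ×1; v (λ-bound) ×0
uses in reading order: x, w, y, z
typing: ill-typed: argument of type Str where Int is required
ordered: ✗ — fails simple typing
linear: ✗ — a type mismatch blocks all five
affine: ✗ — the type mismatch rejects it
relevant: ✗ — not simply typable
unrestricted: ✗ — fails simple typing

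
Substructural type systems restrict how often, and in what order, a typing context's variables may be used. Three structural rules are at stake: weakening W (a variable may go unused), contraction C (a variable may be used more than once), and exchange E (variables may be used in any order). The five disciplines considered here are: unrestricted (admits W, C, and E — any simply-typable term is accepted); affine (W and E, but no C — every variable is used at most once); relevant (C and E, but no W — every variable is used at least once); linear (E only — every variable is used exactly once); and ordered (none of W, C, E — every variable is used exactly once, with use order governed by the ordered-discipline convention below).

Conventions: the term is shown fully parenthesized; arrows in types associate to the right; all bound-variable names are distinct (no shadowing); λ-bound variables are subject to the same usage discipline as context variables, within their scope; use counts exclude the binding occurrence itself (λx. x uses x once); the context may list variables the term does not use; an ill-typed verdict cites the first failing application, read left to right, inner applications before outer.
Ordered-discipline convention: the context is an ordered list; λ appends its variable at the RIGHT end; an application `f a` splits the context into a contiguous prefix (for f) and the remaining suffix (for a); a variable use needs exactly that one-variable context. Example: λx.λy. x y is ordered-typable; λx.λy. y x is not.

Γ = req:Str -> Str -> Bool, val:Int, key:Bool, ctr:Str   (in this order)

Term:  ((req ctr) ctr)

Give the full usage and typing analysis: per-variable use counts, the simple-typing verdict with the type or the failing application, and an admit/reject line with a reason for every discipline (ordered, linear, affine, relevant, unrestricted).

variable uses: req=1; val=0; key=0; ctr=2
use order (left to right): req, ctr, ctr
typing: ✓ — Bool
ordered: ✗ — needs contraction — ctr ×2; val, key never used (weakening)
linear: ✗ — needs contraction — ctr ×2; val, key never used (weakening)
affine: ✗ — needs contraction — ctr ×2
relevant: ✗ — val, key never used (weakening)
unrestricted: ✓ — well-typed at Bool; no restrictions here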